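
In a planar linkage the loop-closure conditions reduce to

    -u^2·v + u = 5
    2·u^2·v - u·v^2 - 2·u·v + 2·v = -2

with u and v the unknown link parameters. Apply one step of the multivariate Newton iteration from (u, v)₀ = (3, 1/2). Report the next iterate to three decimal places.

At (3, 1/2): F = (-6.500, 8.250).
Jacobian J = [[-2·u·v + 1, -u^2], [4·u·v - v^2 - 2·v, 2·u^2 - 2·u·v - 2·u + 2]].
At the point, J = [[-2.000, -9.000], [4.750, 11.000]] (det J = 20.750).
Solving J·Δ = −F gives Δ = (-0.133, -0.693).
Then the next iterate is (u, v)₁ = (2.867, -0.193).

(2.867, -0.193)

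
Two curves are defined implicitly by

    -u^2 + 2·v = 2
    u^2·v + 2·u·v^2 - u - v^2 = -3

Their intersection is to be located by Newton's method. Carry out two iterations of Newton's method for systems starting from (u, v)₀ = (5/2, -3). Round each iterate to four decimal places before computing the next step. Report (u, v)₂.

At (5/2, -3): F = (-14.2500, 17.7500).
Jacobian J = [[-2·u, 2], [2·u·v + 2·v^2 - 1, u^2 + 4·u·v - 2·v]].
At the point, J = [[-5.0000, 2.0000], [2.0000, -17.7500]] (det J = 84.7500).
Solving J·Δ = −F gives Δ = (-2.5656, 0.7109).
Then the next iterate is (u, v)₁ = (-0.0656, -2.2891).
Round to (-0.0656, -2.2891) and repeat: F = (-6.582503, -2.871715), J = [[0.1312, 2.0000], [9.780288, 5.183163]].
Δ = (-1.5029, 3.3898), so (u, v)₂ = (-1.5685, 1.1007).

(-1.5685, 1.1007)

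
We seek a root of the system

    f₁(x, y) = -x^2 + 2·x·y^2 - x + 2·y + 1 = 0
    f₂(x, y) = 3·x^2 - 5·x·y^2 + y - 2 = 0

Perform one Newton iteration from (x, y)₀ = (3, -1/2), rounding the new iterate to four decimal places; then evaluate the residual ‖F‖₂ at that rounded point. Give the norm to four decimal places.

At (3, -1/2): F = (-10.5000, 20.7500).
Jacobian J = [[-2·x + 2·y^2 - 1, 4·x·y + 2], [6·x - 5·y^2, -10·x·y + 1]].
At the point, J = [[-6.5000, -4.0000], [16.7500, 16.0000]] (det J = -37.0000).
Solving J·Δ = −F gives Δ = (-2.2973, 1.1081).
Then the next iterate is (x, y)₁ = (0.7027, 0.6081).
Re-evaluating at (0.7027, 0.6081): F = (1.539409, -1.209780), so ‖F‖₂ = 1.9579.

1.9579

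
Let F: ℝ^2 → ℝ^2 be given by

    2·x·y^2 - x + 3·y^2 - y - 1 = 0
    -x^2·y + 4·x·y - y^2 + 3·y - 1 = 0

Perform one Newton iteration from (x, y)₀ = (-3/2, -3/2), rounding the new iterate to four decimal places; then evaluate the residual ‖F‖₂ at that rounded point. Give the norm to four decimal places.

3.9995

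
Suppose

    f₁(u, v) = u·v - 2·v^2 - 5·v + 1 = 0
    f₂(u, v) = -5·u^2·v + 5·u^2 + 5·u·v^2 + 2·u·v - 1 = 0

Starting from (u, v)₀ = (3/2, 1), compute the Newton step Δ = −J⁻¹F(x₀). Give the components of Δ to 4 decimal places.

(-0.6899, -0.6920)

At (3/2, 1): F = (-4.5000, 9.5000).
Jacobian J = [[v, u - 4·v - 5], [-10·u·v + 10·u + 5·v^2 + 2·v, -5·u^2 + 10·u·v + 2·u]].
At the point, J = [[1.0000, -7.5000], [7.0000, 6.7500]] (det J = 59.2500).
Solving J·Δ = −F gives Δ = (-0.6899, -0.6920).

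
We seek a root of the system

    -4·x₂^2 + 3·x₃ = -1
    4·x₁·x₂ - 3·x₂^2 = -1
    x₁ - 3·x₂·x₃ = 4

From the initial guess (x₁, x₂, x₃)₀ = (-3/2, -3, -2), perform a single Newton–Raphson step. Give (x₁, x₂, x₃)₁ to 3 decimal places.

At (-3/2, -3, -2): F = (-41.000, -8.000, -23.500).
Jacobian J = [[0, -8·x₂, 3], [4·x₂, 4·x₁ - 6·x₂, 0], [1, -3·x₃, -3·x₂]].
At the point, J = [[0.000, 24.000, 3.000], [-12.000, 12.000, 0.000], [1.000, 6.000, 9.000]] (det J = 2340.000).
Solving J·Δ = −F gives Δ = (0.854, 1.521, 1.503).
Then the next iterate is (x₁, x₂, x₃)₁ = (-0.646, -1.479, -0.497).

(-0.646, -1.479, -0.497)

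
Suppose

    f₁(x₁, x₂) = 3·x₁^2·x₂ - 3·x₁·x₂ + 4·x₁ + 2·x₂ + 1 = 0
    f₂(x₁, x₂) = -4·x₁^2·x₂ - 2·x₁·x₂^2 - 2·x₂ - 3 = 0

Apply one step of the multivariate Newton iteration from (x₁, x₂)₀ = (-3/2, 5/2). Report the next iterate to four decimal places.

(-0.7015, 1.9442)

At (-3/2, 5/2): F = (28.1250, -11.7500).
Jacobian J = [[6·x₁·x₂ - 3·x₂ + 4, 3·x₁^2 - 3·x₁ + 2], [-8·x₁·x₂ - 2·x₂^2, -4·x₁^2 - 4·x₁·x₂ - 2]].
At the point, J = [[-26.0000, 13.2500], [17.5000, 4.0000]] (det J = -335.8750).
Solving J·Δ = −F gives Δ = (0.7985, -0.5558).
Then the next iterate is (x₁, x₂)₁ = (-0.7015, 1.9442).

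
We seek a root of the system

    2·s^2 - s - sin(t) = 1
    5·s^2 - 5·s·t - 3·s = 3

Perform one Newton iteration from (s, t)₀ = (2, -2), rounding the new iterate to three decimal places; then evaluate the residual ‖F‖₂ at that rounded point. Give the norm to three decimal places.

At (2, -2): F = (5.90930, 31.000).
Jacobian J = [[4·s - 1, -cos(t)], [10·s - 5·t - 3, -5·s]].
At the point, J = [[7.000, 0.41615], [27.000, -10.000]] (det J = -81.23596).
Solving J·Δ = −F gives Δ = (-0.886, 0.707).
Then the next iterate is (s, t)₁ = (1.114, -1.293).
Re-evaluating at (1.114, -1.293): F = (1.32965, 7.06499), so ‖F‖₂ = 7.189.

7.189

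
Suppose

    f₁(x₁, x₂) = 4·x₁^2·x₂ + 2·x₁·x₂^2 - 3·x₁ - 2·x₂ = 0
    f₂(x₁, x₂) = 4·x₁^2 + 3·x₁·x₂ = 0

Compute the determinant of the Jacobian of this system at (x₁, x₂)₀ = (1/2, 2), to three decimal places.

J = [[8·x₁·x₂ + 2·x₂^2 - 3, 4·x₁^2 + 4·x₁·x₂ - 2], [8·x₁ + 3·x₂, 3·x₁]].
At the point, J = [[13.000, 3.000], [10.000, 1.500]].
det J = -10.500.

-10.500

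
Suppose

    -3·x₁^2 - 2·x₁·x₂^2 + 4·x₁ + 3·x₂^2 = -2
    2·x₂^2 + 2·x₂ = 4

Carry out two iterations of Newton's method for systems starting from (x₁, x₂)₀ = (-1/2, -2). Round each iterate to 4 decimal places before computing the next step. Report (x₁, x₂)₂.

(7.2074, -2.0000)

At (-1/2, -2): F = (15.2500, 0.0000).
Jacobian J = [[-6·x₁ - 2·x₂^2 + 4, -4·x₁·x₂ + 6·x₂], [0, 4·x₂ + 2]].
At the point, J = [[-1.0000, -16.0000], [0.0000, -6.0000]] (det J = 6.0000).
Solving J·Δ = −F gives Δ = (15.2500, 0.0000).
Then the next iterate is (x₁, x₂)₁ = (14.7500, -2.0000).
Round to (14.7500, -2.0000) and repeat: F = (-697.6875, 0.0000), J = [[-92.5000, 106.0000], [0.0000, -6.0000]].
Δ = (-7.5426, 0.0000), so (x₁, x₂)₂ = (7.2074, -2.0000).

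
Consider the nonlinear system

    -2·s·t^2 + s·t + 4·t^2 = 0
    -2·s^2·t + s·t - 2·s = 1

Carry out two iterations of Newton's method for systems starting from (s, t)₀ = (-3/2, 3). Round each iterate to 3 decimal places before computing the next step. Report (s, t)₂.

(-0.766, 0.966)

At (-3/2, 3): F = (58.500, -16.000).
Jacobian J = [[-2·t^2 + t, -4·s·t + s + 8·t], [-4·s·t + t - 2, -2·s^2 + s]].
At the point, J = [[-15.000, 40.500], [19.000, -6.000]] (det J = -679.500).
Solving J·Δ = −F gives Δ = (0.437, -1.283).
Then the next iterate is (s, t)₁ = (-1.063, 1.717).
Round to (-1.063, 1.717) and repeat: F = (16.23482, -4.57948), J = [[-4.17918, 19.97368], [7.01768, -3.32294]].
Δ = (0.297, -0.751), so (s, t)₂ = (-0.766, 0.966).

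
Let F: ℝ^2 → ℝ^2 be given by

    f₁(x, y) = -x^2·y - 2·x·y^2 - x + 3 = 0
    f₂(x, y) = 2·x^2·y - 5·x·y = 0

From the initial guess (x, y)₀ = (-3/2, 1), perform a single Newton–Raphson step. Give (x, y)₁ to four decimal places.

At (-3/2, 1): F = (5.2500, 12.0000).
Jacobian J = [[-2·x·y - 2·y^2 - 1, -x^2 - 4·x·y], [4·x·y - 5·y, 2·x^2 - 5·x]].
At the point, J = [[0.0000, 3.7500], [-11.0000, 12.0000]] (det J = 41.2500).
Solving J·Δ = −F gives Δ = (-0.4364, -1.4000).
Then the next iterate is (x, y)₁ = (-1.9364, -0.4000).

(-1.9364, -0.4000)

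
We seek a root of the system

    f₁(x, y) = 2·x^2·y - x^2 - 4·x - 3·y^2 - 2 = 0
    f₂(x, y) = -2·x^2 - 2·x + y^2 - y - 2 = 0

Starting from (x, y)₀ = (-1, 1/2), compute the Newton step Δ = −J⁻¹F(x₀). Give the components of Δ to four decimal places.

At (-1, 1/2): F = (1.2500, -2.2500).
Jacobian J = [[4·x·y - 2·x - 4, 2·x^2 - 6·y], [-4·x - 2, 2·y - 1]].
At the point, J = [[-4.0000, -1.0000], [2.0000, 0.0000]] (det J = 2.0000).
Solving J·Δ = −F gives Δ = (1.1250, -3.2500).

(1.1250, -3.2500)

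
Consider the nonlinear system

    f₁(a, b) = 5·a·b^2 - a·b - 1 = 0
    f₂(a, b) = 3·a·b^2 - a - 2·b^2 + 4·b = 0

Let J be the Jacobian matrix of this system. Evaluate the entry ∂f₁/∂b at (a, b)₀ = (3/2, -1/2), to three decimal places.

-9.000

∂f₁/∂b = 10·a·b - a.
At (3/2, -1/2) this is -9.000.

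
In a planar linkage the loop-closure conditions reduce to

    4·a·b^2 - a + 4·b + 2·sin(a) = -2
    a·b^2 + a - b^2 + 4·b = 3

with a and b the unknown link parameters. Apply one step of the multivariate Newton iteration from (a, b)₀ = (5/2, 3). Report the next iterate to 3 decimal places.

(1.213, 2.067)

At (5/2, 3): F = (102.69694, 25.000).
Jacobian J = [[4·b^2 + 2·cos(a) - 1, 8·a·b + 4], [b^2 + 1, 2·a·b - 2·b + 4]].
At the point, J = [[33.39771, 64.000], [10.000, 13.000]] (det J = -205.82973).
Solving J·Δ = −F gives Δ = (-1.287, -0.933).
Then the next iterate is (a, b)₁ = (1.213, 2.067).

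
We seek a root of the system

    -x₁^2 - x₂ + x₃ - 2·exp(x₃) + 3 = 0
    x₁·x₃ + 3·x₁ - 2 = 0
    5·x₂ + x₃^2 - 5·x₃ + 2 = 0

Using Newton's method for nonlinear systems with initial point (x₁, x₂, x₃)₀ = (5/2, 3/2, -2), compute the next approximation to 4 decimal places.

At (5/2, 3/2, -2): F = (-7.020671, 0.5000, 23.5000).
Jacobian J = [[-2·x₁, -1, -2·exp(x₃) + 1], [x₃ + 3, 0, x₁], [0, 5, 2·x₃ - 5]].
At the point, J = [[-5.0000, -1.0000, 0.729329], [1.0000, 0.0000, 2.5000], [0.0000, 5.0000, -9.0000]] (det J = 57.146647).
Solving J·Δ = −F gives Δ = (-0.4608, -4.7282, -0.0157).
Then the next iterate is (x₁, x₂, x₃)₁ = (2.0392, -3.2282, -2.0157).

(2.0392, -3.2282, -2.0157)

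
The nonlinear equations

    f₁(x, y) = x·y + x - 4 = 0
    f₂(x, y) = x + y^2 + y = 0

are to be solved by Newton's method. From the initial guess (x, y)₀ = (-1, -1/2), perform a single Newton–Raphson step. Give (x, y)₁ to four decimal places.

At (-1, -1/2): F = (-4.5000, -1.2500).
Jacobian J = [[y + 1, x], [1, 2·y + 1]].
At the point, J = [[0.5000, -1.0000], [1.0000, 0.0000]] (det J = 1.0000).
Solving J·Δ = −F gives Δ = (1.2500, -3.8750).
Then the next iterate is (x, y)₁ = (0.2500, -4.3750).

(0.2500, -4.3750)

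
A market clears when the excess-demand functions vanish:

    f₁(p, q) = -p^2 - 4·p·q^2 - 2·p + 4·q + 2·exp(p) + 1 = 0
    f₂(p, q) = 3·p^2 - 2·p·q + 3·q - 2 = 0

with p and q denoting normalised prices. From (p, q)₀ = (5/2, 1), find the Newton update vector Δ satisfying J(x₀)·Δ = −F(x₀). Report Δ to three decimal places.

(-1.212, -0.506)

At (5/2, 1): F = (8.11499, 14.750).
Jacobian J = [[-2·p - 4·q^2 + 2·exp(p) - 2, -8·p·q + 4], [6·p - 2·q, -2·p + 3]].
At the point, J = [[13.36499, -16.000], [13.000, -2.000]] (det J = 181.27002).
Solving J·Δ = −F gives Δ = (-1.212, -0.506).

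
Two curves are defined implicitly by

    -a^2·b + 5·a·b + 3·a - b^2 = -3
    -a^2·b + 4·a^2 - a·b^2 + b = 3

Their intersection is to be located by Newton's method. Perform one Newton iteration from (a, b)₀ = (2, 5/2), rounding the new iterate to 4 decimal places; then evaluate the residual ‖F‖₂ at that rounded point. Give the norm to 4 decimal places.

19.6882

At (2, 5/2): F = (17.7500, -7.0000).
Jacobian J = [[-2·a·b + 5·b + 3, -a^2 + 5·a - 2·b], [-2·a·b + 8·a - b^2, -a^2 - 2·a·b + 1]].
At the point, J = [[5.5000, 1.0000], [-0.2500, -13.0000]] (det J = -71.2500).
Solving J·Δ = −F gives Δ = (-3.1404, -0.4781).
Then the next iterate is (a, b)₁ = (-1.1404, 2.0219).
Re-evaluating at (-1.1404, 2.0219): F = (-18.667659, 6.256489), so ‖F‖₂ = 19.6882.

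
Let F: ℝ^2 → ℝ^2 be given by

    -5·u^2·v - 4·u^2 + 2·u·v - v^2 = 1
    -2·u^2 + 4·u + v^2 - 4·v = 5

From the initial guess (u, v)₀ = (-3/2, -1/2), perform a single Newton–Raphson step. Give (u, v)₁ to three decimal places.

(-0.109, -0.368)

At (-3/2, -1/2): F = (-3.125, -13.250).
Jacobian J = [[-10·u·v - 8·u + 2·v, -5·u^2 + 2·u - 2·v], [-4·u + 4, 2·v - 4]].
At the point, J = [[3.500, -13.250], [10.000, -5.000]] (det J = 115.000).
Solving J·Δ = −F gives Δ = (1.391, 0.132).
Then the next iterate is (u, v)₁ = (-0.109, -0.368).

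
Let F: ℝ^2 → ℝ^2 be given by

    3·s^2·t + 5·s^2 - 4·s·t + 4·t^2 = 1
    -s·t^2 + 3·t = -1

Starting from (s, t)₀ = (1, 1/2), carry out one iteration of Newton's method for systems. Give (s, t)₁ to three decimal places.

At (1, 1/2): F = (4.500, 2.250).
Jacobian J = [[6·s·t + 10·s - 4·t, 3·s^2 - 4·s + 8·t], [-t^2, -2·s·t + 3]].
At the point, J = [[11.000, 3.000], [-0.250, 2.000]] (det J = 22.750).
Solving J·Δ = −F gives Δ = (-0.099, -1.137).
Then the next iterate is (s, t)₁ = (0.901, -0.637).

(0.901, -0.637)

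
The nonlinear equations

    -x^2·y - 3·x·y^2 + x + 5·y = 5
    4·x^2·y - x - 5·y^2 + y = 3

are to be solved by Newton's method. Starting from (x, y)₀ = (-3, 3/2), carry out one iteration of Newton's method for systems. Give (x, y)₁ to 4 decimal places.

At (-3, 3/2): F = (6.2500, 44.2500).
Jacobian J = [[-2·x·y - 3·y^2 + 1, -x^2 - 6·x·y + 5], [8·x·y - 1, 4·x^2 - 10·y + 1]].
At the point, J = [[3.2500, 23.0000], [-37.0000, 22.0000]] (det J = 922.5000).
Solving J·Δ = −F gives Δ = (0.9542, -0.4066).
Then the next iterate is (x, y)₁ = (-2.0458, 1.0934).

(-2.0458, 1.0934)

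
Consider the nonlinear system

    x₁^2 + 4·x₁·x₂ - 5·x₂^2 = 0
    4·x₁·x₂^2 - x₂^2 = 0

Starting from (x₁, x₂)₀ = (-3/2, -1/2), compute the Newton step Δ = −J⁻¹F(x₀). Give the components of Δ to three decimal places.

(0.772, 0.140)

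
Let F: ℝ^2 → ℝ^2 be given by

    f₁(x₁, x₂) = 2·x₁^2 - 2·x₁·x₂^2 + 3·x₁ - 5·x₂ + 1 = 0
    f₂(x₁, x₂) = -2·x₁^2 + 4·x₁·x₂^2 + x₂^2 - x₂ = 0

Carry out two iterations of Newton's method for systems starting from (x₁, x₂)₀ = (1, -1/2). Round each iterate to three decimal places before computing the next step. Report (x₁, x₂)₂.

At (1, -1/2): F = (8.000, -0.250).
Jacobian J = [[4·x₁ - 2·x₂^2 + 3, -4·x₁·x₂ - 5], [-4·x₁ + 4·x₂^2, 8·x₁·x₂ + 2·x₂ - 1]].
At the point, J = [[6.500, -3.000], [-3.000, -6.000]] (det J = -48.000).
Solving J·Δ = −F gives Δ = (-1.016, 0.466).
Then the next iterate is (x₁, x₂)₁ = (-0.016, -0.034).
Round to (-0.016, -0.034) and repeat: F = (1.12255, 0.03457), J = [[2.93369, -5.00218], [0.06862, -1.06365]].
Δ = (-0.368, 0.009), so (x₁, x₂)₂ = (-0.384, -0.025).

(-0.384, -0.025)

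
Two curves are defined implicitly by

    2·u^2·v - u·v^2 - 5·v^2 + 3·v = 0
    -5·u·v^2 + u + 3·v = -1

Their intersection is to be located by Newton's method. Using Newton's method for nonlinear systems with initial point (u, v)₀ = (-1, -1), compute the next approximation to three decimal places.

(-2.194, -0.032)

At (-1, -1): F = (-9.000, 2.000).
Jacobian J = [[4·u·v - v^2, 2·u^2 - 2·u·v - 10·v + 3], [-5·v^2 + 1, -10·u·v + 3]].
At the point, J = [[3.000, 13.000], [-4.000, -7.000]] (det J = 31.000).
Solving J·Δ = −F gives Δ = (-1.194, 0.968).
Then the next iterate is (u, v)₁ = (-2.194, -0.032).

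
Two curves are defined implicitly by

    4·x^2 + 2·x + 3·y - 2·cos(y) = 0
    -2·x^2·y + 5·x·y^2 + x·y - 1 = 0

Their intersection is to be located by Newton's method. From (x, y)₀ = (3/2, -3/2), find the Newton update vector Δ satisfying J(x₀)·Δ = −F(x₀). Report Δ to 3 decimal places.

(-0.554, 0.392)

At (3/2, -3/2): F = (7.35853, 20.375).
Jacobian J = [[8·x + 2, 2·sin(y) + 3], [-4·x·y + 5·y^2 + y, -2·x^2 + 10·x·y + x]].
At the point, J = [[14.000, 1.00501], [18.750, -25.500]] (det J = -375.84394).
Solving J·Δ = −F gives Δ = (-0.554, 0.392).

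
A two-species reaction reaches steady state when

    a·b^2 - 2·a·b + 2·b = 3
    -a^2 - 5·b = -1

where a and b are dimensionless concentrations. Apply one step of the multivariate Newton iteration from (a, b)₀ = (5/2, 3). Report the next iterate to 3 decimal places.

(-1.733, 3.183)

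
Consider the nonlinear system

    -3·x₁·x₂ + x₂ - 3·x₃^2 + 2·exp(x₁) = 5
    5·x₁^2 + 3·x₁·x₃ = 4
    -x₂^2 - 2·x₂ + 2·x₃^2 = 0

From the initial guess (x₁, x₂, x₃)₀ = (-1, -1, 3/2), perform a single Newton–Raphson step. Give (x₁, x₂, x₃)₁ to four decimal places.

At (-1, -1, 3/2): F = (-15.014241, -3.5000, 5.5000).
Jacobian J = [[-3·x₂ + 2·exp(x₁), -3·x₁ + 1, -6·x₃], [10·x₁ + 3·x₃, 0, 3·x₁], [0, -2·x₂ - 2, 4·x₃]].
At the point, J = [[3.735759, 4.0000, -9.0000], [-5.5000, 0.0000, -3.0000], [0.0000, 0.0000, 6.0000]] (det J = 132.0000).
Solving J·Δ = −F gives Δ = (-0.1364, 1.8184, -0.9167).
Then the next iterate is (x₁, x₂, x₃)₁ = (-1.1364, 0.8184, 0.5833).

(-1.1364, 0.8184, 0.5833)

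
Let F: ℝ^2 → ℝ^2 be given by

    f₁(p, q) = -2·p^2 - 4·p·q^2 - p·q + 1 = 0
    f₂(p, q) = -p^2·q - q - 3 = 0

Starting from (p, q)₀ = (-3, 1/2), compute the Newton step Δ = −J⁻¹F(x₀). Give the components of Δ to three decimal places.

At (-3, 1/2): F = (-12.500, -8.000).
Jacobian J = [[-4·p - 4·q^2 - q, -8·p·q - p], [-2·p·q, -p^2 - 1]].
At the point, J = [[10.500, 15.000], [3.000, -10.000]] (det J = -150.000).
Solving J·Δ = −F gives Δ = (1.633, -0.310).

(1.633, -0.310)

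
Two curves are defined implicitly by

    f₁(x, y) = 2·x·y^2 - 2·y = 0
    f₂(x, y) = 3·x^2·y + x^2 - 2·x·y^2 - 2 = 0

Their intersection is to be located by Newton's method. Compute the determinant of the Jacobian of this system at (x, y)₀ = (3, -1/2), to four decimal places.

-11.5000

J = [[2·y^2, 4·x·y - 2], [6·x·y + 2·x - 2·y^2, 3·x^2 - 4·x·y]].
At the point, J = [[0.5000, -8.0000], [-3.5000, 33.0000]].
det J = -11.5000.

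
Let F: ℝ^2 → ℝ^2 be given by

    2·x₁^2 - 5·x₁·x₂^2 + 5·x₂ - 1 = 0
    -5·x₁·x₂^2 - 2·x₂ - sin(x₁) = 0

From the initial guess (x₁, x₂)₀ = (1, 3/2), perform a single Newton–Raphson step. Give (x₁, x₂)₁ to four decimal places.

(20.4810, -12.8988)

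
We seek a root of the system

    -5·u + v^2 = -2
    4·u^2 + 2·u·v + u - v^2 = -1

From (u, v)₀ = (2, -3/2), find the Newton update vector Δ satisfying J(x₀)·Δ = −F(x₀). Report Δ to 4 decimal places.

(1.1429, -3.8214)

At (2, -3/2): F = (-5.7500, 10.7500).
Jacobian J = [[-5, 2·v], [8·u + 2·v + 1, 2·u - 2·v]].
At the point, J = [[-5.0000, -3.0000], [14.0000, 7.0000]] (det J = 7.0000).
Solving J·Δ = −F gives Δ = (1.1429, -3.8214).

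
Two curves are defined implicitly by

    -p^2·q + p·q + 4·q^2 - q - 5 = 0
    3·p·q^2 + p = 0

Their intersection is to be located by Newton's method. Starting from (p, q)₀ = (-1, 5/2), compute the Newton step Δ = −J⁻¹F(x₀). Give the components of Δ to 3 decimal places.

At (-1, 5/2): F = (12.500, -19.750).
Jacobian J = [[-2·p·q + q, -p^2 + p + 8·q - 1], [3·q^2 + 1, 6·p·q]].
At the point, J = [[7.500, 17.000], [19.750, -15.000]] (det J = -448.250).
Solving J·Δ = −F gives Δ = (0.331, -0.881).

(0.331, -0.881)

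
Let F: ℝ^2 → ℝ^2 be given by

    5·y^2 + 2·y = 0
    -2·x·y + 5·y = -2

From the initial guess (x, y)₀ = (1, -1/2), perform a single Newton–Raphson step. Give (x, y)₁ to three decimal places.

At (1, -1/2): F = (0.250, 0.500).
Jacobian J = [[0, 10·y + 2], [-2·y, -2·x + 5]].
At the point, J = [[0.000, -3.000], [1.000, 3.000]] (det J = 3.000).
Solving J·Δ = −F gives Δ = (-0.750, 0.083).
Then the next iterate is (x, y)₁ = (0.250, -0.417).

(0.250, -0.417)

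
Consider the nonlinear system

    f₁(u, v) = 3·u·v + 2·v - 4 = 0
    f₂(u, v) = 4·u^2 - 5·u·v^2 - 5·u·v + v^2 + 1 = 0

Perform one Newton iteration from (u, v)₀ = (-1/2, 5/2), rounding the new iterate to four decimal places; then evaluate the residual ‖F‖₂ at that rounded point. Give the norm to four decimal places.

7.6977

At (-1/2, 5/2): F = (-2.7500, 30.1250).
Jacobian J = [[3·v, 3·u + 2], [8·u - 5·v^2 - 5·v, -10·u·v - 5·u + 2·v]].
At the point, J = [[7.5000, 0.5000], [-47.7500, 20.0000]] (det J = 173.8750).
Solving J·Δ = −F gives Δ = (0.4029, -0.5442).
Then the next iterate is (u, v)₁ = (-0.0971, 1.9558).
Re-evaluating at (-0.0971, 1.9558): F = (-0.658125, 7.669520), so ‖F‖₂ = 7.6977.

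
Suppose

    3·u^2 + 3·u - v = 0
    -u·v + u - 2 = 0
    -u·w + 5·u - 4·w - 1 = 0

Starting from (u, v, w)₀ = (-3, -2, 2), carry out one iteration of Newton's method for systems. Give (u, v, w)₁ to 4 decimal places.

(-1.8333, 0.5000, -12.5000)

At (-3, -2, 2): F = (20.0000, -11.0000, -18.0000).
Jacobian J = [[6·u + 3, -1, 0], [-v + 1, -u, 0], [-w + 5, 0, -u - 4]].
At the point, J = [[-15.0000, -1.0000, 0.0000], [3.0000, 3.0000, 0.0000], [3.0000, 0.0000, -1.0000]] (det J = 42.0000).
Solving J·Δ = −F gives Δ = (1.1667, 2.5000, -14.5000).
Then the next iterate is (u, v, w)₁ = (-1.8333, 0.5000, -12.5000).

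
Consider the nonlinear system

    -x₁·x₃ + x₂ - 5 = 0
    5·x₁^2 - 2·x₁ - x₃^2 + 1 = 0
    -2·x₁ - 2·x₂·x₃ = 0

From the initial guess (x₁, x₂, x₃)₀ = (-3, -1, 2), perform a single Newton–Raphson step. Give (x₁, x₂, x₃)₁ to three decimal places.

(-1.541, 0.934, 2.328)

At (-3, -1, 2): F = (0.000, 48.000, 10.000).
Jacobian J = [[-x₃, 1, -x₁], [10·x₁ - 2, 0, -2·x₃], [-2, -2·x₃, -2·x₂]].
At the point, J = [[-2.000, 1.000, 3.000], [-32.000, 0.000, -4.000], [-2.000, -4.000, 2.000]] (det J = 488.000).
Solving J·Δ = −F gives Δ = (1.459, 1.934, 0.328).
Then the next iterate is (x₁, x₂, x₃)₁ = (-1.541, 0.934, 2.328).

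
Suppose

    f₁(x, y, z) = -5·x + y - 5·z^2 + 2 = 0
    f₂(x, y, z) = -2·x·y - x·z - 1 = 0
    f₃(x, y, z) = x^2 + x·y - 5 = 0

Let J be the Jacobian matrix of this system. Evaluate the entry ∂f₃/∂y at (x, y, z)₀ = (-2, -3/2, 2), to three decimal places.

∂f₃/∂y = x.
At (-2, -3/2, 2) this is -2.000.

-2.000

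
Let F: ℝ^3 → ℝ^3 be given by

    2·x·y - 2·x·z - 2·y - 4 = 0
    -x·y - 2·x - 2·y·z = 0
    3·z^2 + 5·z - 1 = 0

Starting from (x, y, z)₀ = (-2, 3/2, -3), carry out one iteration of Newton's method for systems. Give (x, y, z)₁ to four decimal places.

At (-2, 3/2, -3): F = (-25.0000, 16.0000, 11.0000).
Jacobian J = [[2·y - 2·z, 2·x - 2, -2·x], [-y - 2, -x - 2·z, -2·y], [0, 0, 6·z + 5]].
At the point, J = [[9.0000, -6.0000, 4.0000], [-3.5000, 8.0000, -3.0000], [0.0000, 0.0000, -13.0000]] (det J = -663.0000).
Solving J·Δ = −F gives Δ = (1.8069, -0.8922, 0.8462).
Then the next iterate is (x, y, z)₁ = (-0.1931, 0.6078, -2.1538).

(-0.1931, 0.6078, -2.1538)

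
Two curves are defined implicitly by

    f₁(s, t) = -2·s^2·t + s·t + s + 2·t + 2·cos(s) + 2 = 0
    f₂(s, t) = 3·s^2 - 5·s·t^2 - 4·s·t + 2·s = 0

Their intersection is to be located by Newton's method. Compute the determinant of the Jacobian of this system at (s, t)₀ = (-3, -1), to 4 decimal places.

J = [[-4·s·t + t - 2·sin(s) + 1, -2·s^2 + s + 2], [6·s - 5·t^2 - 4·t + 2, -10·s·t - 4·s]].
At the point, J = [[-11.717760, -19.0000], [-17.0000, -18.0000]].
det J = -112.0803.

-112.0803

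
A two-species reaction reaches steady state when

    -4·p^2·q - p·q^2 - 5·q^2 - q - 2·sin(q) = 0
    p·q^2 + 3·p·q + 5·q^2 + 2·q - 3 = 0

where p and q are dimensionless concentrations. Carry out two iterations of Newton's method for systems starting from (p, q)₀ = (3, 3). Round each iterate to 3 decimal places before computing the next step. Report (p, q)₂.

At (3, 3): F = (-183.28224, 102.000).
Jacobian J = [[-8·p·q - q^2, -4·p^2 - 2·p·q - 10·q - 2·cos(q) - 1], [q^2 + 3·q, 2·p·q + 3·p + 10·q + 2]].
At the point, J = [[-81.000, -83.02002], [18.000, 59.000]] (det J = -3284.63973).
Solving J·Δ = −F gives Δ = (-0.714, -1.511).
Then the next iterate is (p, q)₁ = (2.286, 1.489).
Round to (2.286, 1.489) and repeat: F = (-50.76110, 26.34351), J = [[-29.44795, -43.76430], [6.68412, 30.55571]].
Δ = (-0.656, -0.719), so (p, q)₂ = (1.630, 0.770).

(1.630, 0.770)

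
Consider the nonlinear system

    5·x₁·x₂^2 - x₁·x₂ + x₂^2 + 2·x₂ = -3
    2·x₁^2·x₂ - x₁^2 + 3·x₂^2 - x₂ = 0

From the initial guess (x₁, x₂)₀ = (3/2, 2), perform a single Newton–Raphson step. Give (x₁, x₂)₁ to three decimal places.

At (3/2, 2): F = (38.000, 16.750).
Jacobian J = [[5·x₂^2 - x₂, 10·x₁·x₂ - x₁ + 2·x₂ + 2], [4·x₁·x₂ - 2·x₁, 2·x₁^2 + 6·x₂ - 1]].
At the point, J = [[18.000, 34.500], [9.000, 15.500]] (det J = -31.500).
Solving J·Δ = −F gives Δ = (0.353, -1.286).
Then the next iterate is (x₁, x₂)₁ = (1.853, 0.714).

(1.853, 0.714)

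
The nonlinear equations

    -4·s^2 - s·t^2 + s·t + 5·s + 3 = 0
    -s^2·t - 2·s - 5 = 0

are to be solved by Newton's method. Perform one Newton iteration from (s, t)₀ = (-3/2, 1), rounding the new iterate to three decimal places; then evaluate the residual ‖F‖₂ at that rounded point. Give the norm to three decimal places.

At (-3/2, 1): F = (-13.500, -4.250).
Jacobian J = [[-8·s - t^2 + t + 5, -2·s·t + s], [-2·s·t - 2, -s^2]].
At the point, J = [[17.000, 1.500], [1.000, -2.250]] (det J = -39.750).
Solving J·Δ = −F gives Δ = (0.925, -1.478).
Then the next iterate is (s, t)₁ = (-0.575, -0.478).
Re-evaluating at (-0.575, -0.478): F = (-0.79127, -3.69196), so ‖F‖₂ = 3.776.

3.776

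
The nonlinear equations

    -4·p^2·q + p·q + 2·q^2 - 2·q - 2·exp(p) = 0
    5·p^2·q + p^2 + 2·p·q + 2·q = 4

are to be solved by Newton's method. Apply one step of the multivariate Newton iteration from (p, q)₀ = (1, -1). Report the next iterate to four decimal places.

At (1, -1): F = (1.563436, -12.0000).
Jacobian J = [[-8·p·q + q - 2·exp(p), -4·p^2 + p + 4·q - 2], [10·p·q + 2·p + 2·q, 5·p^2 + 2·p + 2]].
At the point, J = [[1.563436, -9.0000], [-10.0000, 9.0000]] (det J = -75.929073).
Solving J·Δ = −F gives Δ = (-1.2371, -0.0412).
Then the next iterate is (p, q)₁ = (-0.2371, -1.0412).

(-0.2371, -1.0412)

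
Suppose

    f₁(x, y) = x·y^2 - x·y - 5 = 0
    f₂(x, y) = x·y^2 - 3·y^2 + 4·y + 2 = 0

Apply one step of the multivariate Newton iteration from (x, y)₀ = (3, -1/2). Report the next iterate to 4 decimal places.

(5.4444, -0.6528)

At (3, -1/2): F = (-2.7500, 0.0000).
Jacobian J = [[y^2 - y, 2·x·y - x], [y^2, 2·x·y - 6·y + 4]].
At the point, J = [[0.7500, -6.0000], [0.2500, 4.0000]] (det J = 4.5000).
Solving J·Δ = −F gives Δ = (2.4444, -0.1528).
Then the next iterate is (x, y)₁ = (5.4444, -0.6528).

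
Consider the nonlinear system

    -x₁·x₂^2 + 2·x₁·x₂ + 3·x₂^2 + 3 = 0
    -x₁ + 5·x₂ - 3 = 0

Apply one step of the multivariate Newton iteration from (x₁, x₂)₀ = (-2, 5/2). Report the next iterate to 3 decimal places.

At (-2, 5/2): F = (24.250, 11.500).
Jacobian J = [[-x₂^2 + 2·x₂, -2·x₁·x₂ + 2·x₁ + 6·x₂], [-1, 5]].
At the point, J = [[-1.250, 21.000], [-1.000, 5.000]] (det J = 14.750).
Solving J·Δ = −F gives Δ = (8.153, -0.669).
Then the next iterate is (x₁, x₂)₁ = (6.153, 1.831).

(6.153, 1.831)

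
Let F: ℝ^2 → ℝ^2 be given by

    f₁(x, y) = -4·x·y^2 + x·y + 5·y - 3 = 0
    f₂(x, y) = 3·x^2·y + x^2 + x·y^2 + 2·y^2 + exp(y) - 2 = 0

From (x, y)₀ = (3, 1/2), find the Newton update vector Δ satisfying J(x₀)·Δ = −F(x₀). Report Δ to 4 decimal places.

At (3, 1/2): F = (-2.0000, 23.398721).
Jacobian J = [[-4·y^2 + y, -8·x·y + x + 5], [6·x·y + 2·x + y^2, 3·x^2 + 2·x·y + 4·y + exp(y)]].
At the point, J = [[-0.5000, -4.0000], [15.2500, 33.648721]] (det J = 44.175639).
Solving J·Δ = −F gives Δ = (-0.5953, -0.4256).

(-0.5953, -0.4256)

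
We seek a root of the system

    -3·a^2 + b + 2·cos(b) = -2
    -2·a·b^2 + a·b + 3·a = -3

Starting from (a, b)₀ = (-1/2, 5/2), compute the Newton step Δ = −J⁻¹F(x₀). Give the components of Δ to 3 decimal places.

(-0.903, -2.849)

At (-1/2, 5/2): F = (2.14771, 6.500).
Jacobian J = [[-6·a, -2·sin(b) + 1], [-2·b^2 + b + 3, -4·a·b + a]].
At the point, J = [[3.000, -0.19694], [-7.000, 4.500]] (det J = 12.12139).
Solving J·Δ = −F gives Δ = (-0.903, -2.849).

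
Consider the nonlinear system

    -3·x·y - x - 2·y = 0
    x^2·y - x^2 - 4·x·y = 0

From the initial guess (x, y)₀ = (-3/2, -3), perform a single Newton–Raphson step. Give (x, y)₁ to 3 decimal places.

(-4.500, 9.000)

At (-3/2, -3): F = (-6.000, -27.000).
Jacobian J = [[-3·y - 1, -3·x - 2], [2·x·y - 2·x - 4·y, x^2 - 4·x]].
At the point, J = [[8.000, 2.500], [24.000, 8.250]] (det J = 6.000).
Solving J·Δ = −F gives Δ = (-3.000, 12.000).
Then the next iterate is (x, y)₁ = (-4.500, 9.000).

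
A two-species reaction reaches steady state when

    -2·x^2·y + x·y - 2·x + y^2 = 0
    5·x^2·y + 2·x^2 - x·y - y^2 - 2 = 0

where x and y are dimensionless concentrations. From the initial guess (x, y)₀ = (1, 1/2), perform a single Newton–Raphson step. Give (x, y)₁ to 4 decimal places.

(0.3571, 1.7381)

At (1, 1/2): F = (-2.2500, 1.7500).
Jacobian J = [[-4·x·y + y - 2, -2·x^2 + x + 2·y], [10·x·y + 4·x - y, 5·x^2 - x - 2·y]].
At the point, J = [[-3.5000, 0.0000], [8.5000, 3.0000]] (det J = -10.5000).
Solving J·Δ = −F gives Δ = (-0.6429, 1.2381).
Then the next iterate is (x, y)₁ = (0.3571, 1.7381).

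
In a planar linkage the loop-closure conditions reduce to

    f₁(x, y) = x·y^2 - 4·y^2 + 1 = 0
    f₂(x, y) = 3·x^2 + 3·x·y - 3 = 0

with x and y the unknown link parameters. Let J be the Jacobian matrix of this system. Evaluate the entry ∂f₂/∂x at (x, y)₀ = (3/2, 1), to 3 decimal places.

12.000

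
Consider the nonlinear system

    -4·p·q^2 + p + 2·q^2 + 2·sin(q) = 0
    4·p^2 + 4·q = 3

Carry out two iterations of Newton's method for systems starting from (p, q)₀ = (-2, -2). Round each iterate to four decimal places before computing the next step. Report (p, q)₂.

(-1.2887, -0.8613)

At (-2, -2): F = (36.181405, 5.0000).
Jacobian J = [[-4·q^2 + 1, -8·p·q + 4·q + 2·cos(q)], [8·p, 4]].
At the point, J = [[-15.0000, -40.832294], [-16.0000, 4.0000]] (det J = -713.316699).
Solving J·Δ = −F gives Δ = (0.4891, 0.7064).
Then the next iterate is (p, q)₁ = (-1.5109, -1.2936).
Round to (-1.5109, -1.2936) and repeat: F = (10.025615, 0.956875), J = [[-5.693604, -20.263082], [-12.0872, 4.0000]].
Δ = (0.2222, 0.4323), so (p, q)₂ = (-1.2887, -0.8613).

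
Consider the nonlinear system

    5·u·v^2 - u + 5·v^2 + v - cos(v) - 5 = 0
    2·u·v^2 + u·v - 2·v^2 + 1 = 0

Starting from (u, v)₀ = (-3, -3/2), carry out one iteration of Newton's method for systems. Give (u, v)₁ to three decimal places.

(-1.623, -1.101)

At (-3, -3/2): F = (-26.07074, -12.500).
Jacobian J = [[5·v^2 - 1, 10·u·v + 10·v + sin(v) + 1], [2·v^2 + v, 4·u·v + u - 4·v]].
At the point, J = [[10.250, 30.00251], [3.000, 21.000]] (det J = 125.24248).
Solving J·Δ = −F gives Δ = (1.377, 0.399).
Then the next iterate is (u, v)₁ = (-1.623, -1.101).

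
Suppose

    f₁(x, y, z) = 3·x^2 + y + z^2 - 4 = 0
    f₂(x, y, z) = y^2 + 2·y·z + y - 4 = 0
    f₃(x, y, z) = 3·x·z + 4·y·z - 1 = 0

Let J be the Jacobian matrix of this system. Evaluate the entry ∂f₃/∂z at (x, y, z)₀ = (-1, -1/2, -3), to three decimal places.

-5.000

∂f₃/∂z = 3·x + 4·y.
At (-1, -1/2, -3) this is -5.000.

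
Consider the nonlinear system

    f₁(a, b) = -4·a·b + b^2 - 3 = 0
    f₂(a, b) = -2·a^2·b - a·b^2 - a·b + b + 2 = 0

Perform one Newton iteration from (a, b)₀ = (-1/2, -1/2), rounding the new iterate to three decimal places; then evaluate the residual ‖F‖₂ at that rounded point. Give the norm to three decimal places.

5.322

At (-1/2, -1/2): F = (-3.750, 1.625).
Jacobian J = [[-4·b, -4·a + 2·b], [-4·a·b - b^2 - b, -2·a^2 - 2·a·b - a + 1]].
At the point, J = [[2.000, 1.000], [-0.750, 0.500]] (det J = 1.750).
Solving J·Δ = −F gives Δ = (2.000, -0.250).
Then the next iterate is (a, b)₁ = (1.500, -0.750).
Re-evaluating at (1.500, -0.750): F = (2.06250, 4.90625), so ‖F‖₂ = 5.322.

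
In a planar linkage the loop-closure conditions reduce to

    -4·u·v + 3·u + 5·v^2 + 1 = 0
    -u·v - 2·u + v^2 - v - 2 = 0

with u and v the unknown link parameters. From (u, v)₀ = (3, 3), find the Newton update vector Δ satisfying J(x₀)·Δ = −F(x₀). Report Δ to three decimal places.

(-3.278, -2.694)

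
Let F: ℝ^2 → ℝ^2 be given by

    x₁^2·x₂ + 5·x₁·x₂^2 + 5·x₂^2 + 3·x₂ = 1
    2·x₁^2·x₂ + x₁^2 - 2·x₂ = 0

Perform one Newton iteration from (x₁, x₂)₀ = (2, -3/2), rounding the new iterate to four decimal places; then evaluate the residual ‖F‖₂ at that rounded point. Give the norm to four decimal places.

At (2, -3/2): F = (22.2500, -5.0000).
Jacobian J = [[2·x₁·x₂ + 5·x₂^2, x₁^2 + 10·x₁·x₂ + 10·x₂ + 3], [4·x₁·x₂ + 2·x₁, 2·x₁^2 - 2]].
At the point, J = [[5.2500, -38.0000], [-8.0000, 6.0000]] (det J = -272.5000).
Solving J·Δ = −F gives Δ = (-0.2073, 0.5569).
Then the next iterate is (x₁, x₂)₁ = (1.7927, -0.9431).
Re-evaluating at (1.7927, -0.9431): F = (5.559452, -0.961846), so ‖F‖₂ = 5.6420.

5.6420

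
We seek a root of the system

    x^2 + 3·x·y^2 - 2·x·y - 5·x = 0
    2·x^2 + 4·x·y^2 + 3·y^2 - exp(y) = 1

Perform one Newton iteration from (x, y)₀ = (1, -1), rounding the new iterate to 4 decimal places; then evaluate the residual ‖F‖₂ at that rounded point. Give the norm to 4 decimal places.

At (1, -1): F = (1.0000, 7.632121).
Jacobian J = [[2·x + 3·y^2 - 2·y - 5, 6·x·y - 2·x], [4·x + 4·y^2, 8·x·y + 6·y - exp(y)]].
At the point, J = [[2.0000, -8.0000], [8.0000, -14.367879]] (det J = 35.264241).
Solving J·Δ = −F gives Δ = (-1.3240, -0.2060).
Then the next iterate is (x, y)₁ = (-0.3240, -1.2060).
Re-evaluating at (-0.3240, -1.2060): F = (-0.470224, 1.388918), so ‖F‖₂ = 1.4664.

1.4664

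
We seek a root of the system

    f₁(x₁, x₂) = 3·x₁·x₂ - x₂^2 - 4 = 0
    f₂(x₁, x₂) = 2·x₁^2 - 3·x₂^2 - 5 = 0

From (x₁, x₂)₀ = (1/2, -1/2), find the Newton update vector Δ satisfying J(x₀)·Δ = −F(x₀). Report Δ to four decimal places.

At (1/2, -1/2): F = (-5.0000, -5.2500).
Jacobian J = [[3·x₂, 3·x₁ - 2·x₂], [4·x₁, -6·x₂]].
At the point, J = [[-1.5000, 2.5000], [2.0000, 3.0000]] (det J = -9.5000).
Solving J·Δ = −F gives Δ = (-0.1974, 1.8816).

(-0.1974, 1.8816)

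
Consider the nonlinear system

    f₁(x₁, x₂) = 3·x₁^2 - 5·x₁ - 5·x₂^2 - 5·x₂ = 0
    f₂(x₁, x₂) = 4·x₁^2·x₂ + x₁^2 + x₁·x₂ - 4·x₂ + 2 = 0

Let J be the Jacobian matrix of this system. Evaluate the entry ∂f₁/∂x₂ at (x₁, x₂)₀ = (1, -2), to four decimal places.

∂f₁/∂x₂ = -10·x₂ - 5.
At (1, -2) this is 15.0000.

15.0000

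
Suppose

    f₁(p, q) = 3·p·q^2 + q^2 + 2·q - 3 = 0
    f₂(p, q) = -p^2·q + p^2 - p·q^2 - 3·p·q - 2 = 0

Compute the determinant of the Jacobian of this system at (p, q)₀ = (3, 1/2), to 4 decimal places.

-30.7500

J = [[3·q^2, 6·p·q + 2·q + 2], [-2·p·q + 2·p - q^2 - 3·q, -p^2 - 2·p·q - 3·p]].
At the point, J = [[0.7500, 12.0000], [1.2500, -21.0000]].
det J = -30.7500.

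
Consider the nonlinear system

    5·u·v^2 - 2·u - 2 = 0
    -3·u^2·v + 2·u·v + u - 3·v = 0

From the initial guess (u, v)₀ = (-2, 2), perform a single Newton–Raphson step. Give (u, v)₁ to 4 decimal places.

(-0.9267, 1.5330)

At (-2, 2): F = (-38.0000, -40.0000).
Jacobian J = [[5·v^2 - 2, 10·u·v], [-6·u·v + 2·v + 1, -3·u^2 + 2·u - 3]].
At the point, J = [[18.0000, -40.0000], [29.0000, -19.0000]] (det J = 818.0000).
Solving J·Δ = −F gives Δ = (1.0733, -0.4670).
Then the next iterate is (u, v)₁ = (-0.9267, 1.5330).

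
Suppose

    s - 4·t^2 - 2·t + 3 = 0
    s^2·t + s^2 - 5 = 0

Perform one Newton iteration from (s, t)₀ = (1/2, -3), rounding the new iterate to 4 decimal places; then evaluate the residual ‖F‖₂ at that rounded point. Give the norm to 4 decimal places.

10.5843

At (1/2, -3): F = (-26.5000, -5.5000).
Jacobian J = [[1, -8·t - 2], [2·s·t + 2·s, s^2]].
At the point, J = [[1.0000, 22.0000], [-2.0000, 0.2500]] (det J = 44.2500).
Solving J·Δ = −F gives Δ = (-2.5847, 1.3220).
Then the next iterate is (s, t)₁ = (-2.0847, -1.6780).
Re-evaluating at (-2.0847, -1.6780): F = (-6.991436, -7.946570), so ‖F‖₂ = 10.5843.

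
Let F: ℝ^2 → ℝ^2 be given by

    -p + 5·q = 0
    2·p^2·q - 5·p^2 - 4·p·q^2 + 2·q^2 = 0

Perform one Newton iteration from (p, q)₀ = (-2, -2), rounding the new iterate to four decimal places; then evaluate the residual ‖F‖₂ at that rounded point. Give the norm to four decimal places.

At (-2, -2): F = (-8.0000, 4.0000).
Jacobian J = [[-1, 5], [4·p·q - 10·p - 4·q^2, 2·p^2 - 8·p·q + 4·q]].
At the point, J = [[-1.0000, 5.0000], [20.0000, -32.0000]] (det J = -68.0000).
Solving J·Δ = −F gives Δ = (3.4706, 2.2941).
Then the next iterate is (p, q)₁ = (1.4706, 0.2941).
Re-evaluating at (1.4706, 0.2941): F = (-0.0001, -9.877050), so ‖F‖₂ = 9.8771.

9.8771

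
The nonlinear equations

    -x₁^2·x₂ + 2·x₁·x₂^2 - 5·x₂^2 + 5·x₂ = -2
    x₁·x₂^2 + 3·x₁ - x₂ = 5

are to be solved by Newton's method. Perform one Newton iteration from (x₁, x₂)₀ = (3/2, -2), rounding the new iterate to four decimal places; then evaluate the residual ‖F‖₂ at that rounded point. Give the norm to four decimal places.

2.8619

At (3/2, -2): F = (-11.5000, 7.5000).
Jacobian J = [[-2·x₁·x₂ + 2·x₂^2, -x₁^2 + 4·x₁·x₂ - 10·x₂ + 5], [x₂^2 + 3, 2·x₁·x₂ - 1]].
At the point, J = [[14.0000, 10.7500], [7.0000, -7.0000]] (det J = -173.2500).
Solving J·Δ = −F gives Δ = (-0.0007, 1.0707).
Then the next iterate is (x₁, x₂)₁ = (1.4993, -0.9293).
Re-evaluating at (1.4993, -0.9293): F = (-2.285932, 1.721993), so ‖F‖₂ = 2.8619.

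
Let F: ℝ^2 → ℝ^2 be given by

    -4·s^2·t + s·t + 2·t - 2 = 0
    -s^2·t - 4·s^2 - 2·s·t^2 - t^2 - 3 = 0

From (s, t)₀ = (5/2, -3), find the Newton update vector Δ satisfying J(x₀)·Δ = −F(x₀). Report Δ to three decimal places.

(-0.387, 1.827)

At (5/2, -3): F = (59.500, -63.250).
Jacobian J = [[-8·s·t + t, -4·s^2 + s + 2], [-2·s·t - 8·s - 2·t^2, -s^2 - 4·s·t - 2·t]].
At the point, J = [[57.000, -20.500], [-23.000, 29.750]] (det J = 1224.250).
Solving J·Δ = −F gives Δ = (-0.387, 1.827).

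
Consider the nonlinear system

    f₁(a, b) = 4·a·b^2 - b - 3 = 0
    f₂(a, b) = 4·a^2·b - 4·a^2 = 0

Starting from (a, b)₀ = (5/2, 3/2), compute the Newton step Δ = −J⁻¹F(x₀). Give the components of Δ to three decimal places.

At (5/2, 3/2): F = (18.000, 12.500).
Jacobian J = [[4·b^2, 8·a·b - 1], [8·a·b - 8·a, 4·a^2]].
At the point, J = [[9.000, 29.000], [10.000, 25.000]] (det J = -65.000).
Solving J·Δ = −F gives Δ = (1.346, -1.038).

(1.346, -1.038)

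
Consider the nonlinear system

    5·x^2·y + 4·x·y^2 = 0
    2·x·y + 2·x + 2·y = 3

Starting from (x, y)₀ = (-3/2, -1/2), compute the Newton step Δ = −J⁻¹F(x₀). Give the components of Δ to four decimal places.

At (-3/2, -1/2): F = (-7.1250, -5.5000).
Jacobian J = [[10·x·y + 4·y^2, 5·x^2 + 8·x·y], [2·y + 2, 2·x + 2]].
At the point, J = [[8.5000, 17.2500], [1.0000, -1.0000]] (det J = -25.7500).
Solving J·Δ = −F gives Δ = (3.9612, -1.5388).

(3.9612, -1.5388)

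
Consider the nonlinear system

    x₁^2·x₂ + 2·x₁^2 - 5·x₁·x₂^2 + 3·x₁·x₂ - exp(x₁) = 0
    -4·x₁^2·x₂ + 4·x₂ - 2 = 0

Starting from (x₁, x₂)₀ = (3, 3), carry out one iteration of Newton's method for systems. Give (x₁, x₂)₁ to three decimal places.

At (3, 3): F = (-83.08554, -98.000).
Jacobian J = [[2·x₁·x₂ + 4·x₁ - 5·x₂^2 + 3·x₂ - exp(x₁), x₁^2 - 10·x₁·x₂ + 3·x₁], [-8·x₁·x₂, -4·x₁^2 + 4]].
At the point, J = [[-26.08554, -72.000], [-72.000, -32.000]] (det J = -4349.26282).
Solving J·Δ = −F gives Δ = (-1.011, -0.788).
Then the next iterate is (x₁, x₂)₁ = (1.989, 2.212).

(1.989, 2.212)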